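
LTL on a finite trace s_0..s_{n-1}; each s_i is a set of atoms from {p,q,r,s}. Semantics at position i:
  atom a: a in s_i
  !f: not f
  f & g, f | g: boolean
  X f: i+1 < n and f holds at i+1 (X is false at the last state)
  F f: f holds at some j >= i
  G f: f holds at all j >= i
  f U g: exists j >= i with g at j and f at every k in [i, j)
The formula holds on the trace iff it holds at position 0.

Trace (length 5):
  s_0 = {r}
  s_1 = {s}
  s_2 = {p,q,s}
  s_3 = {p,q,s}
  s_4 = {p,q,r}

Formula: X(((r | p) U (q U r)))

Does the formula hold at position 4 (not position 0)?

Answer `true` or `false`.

s_0={r}: X(((r | p) U (q U r)))=False ((r | p) U (q U r))=True (r | p)=True r=True p=False (q U r)=True q=False
s_1={s}: X(((r | p) U (q U r)))=True ((r | p) U (q U r))=False (r | p)=False r=False p=False (q U r)=False q=False
s_2={p,q,s}: X(((r | p) U (q U r)))=True ((r | p) U (q U r))=True (r | p)=True r=False p=True (q U r)=True q=True
s_3={p,q,s}: X(((r | p) U (q U r)))=True ((r | p) U (q U r))=True (r | p)=True r=False p=True (q U r)=True q=True
s_4={p,q,r}: X(((r | p) U (q U r)))=False ((r | p) U (q U r))=True (r | p)=True r=True p=True (q U r)=True q=True
Evaluating at position 4: result = False

Answer: false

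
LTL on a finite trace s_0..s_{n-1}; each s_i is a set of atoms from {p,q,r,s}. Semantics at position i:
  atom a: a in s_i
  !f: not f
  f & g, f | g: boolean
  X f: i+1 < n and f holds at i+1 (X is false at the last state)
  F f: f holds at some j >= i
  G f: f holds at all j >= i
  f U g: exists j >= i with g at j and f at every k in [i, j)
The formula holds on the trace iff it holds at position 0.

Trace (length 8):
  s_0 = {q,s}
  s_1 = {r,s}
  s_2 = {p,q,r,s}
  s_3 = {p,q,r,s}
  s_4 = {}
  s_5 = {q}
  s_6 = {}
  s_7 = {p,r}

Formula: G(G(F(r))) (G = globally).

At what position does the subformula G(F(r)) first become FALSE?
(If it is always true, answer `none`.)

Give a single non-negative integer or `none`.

s_0={q,s}: G(F(r))=True F(r)=True r=False
s_1={r,s}: G(F(r))=True F(r)=True r=True
s_2={p,q,r,s}: G(F(r))=True F(r)=True r=True
s_3={p,q,r,s}: G(F(r))=True F(r)=True r=True
s_4={}: G(F(r))=True F(r)=True r=False
s_5={q}: G(F(r))=True F(r)=True r=False
s_6={}: G(F(r))=True F(r)=True r=False
s_7={p,r}: G(F(r))=True F(r)=True r=True
G(G(F(r))) holds globally = True
No violation — formula holds at every position.

Answer: none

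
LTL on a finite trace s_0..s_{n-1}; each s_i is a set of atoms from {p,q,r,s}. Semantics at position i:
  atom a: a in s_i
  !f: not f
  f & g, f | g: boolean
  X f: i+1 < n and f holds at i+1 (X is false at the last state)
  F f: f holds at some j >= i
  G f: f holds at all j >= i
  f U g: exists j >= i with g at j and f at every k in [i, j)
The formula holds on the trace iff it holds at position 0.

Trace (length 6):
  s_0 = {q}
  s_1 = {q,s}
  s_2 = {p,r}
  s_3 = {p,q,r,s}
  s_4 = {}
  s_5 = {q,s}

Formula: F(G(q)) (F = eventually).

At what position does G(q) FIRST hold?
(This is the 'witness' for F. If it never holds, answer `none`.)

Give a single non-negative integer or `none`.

Answer: 5

Derivation:
s_0={q}: G(q)=False q=True
s_1={q,s}: G(q)=False q=True
s_2={p,r}: G(q)=False q=False
s_3={p,q,r,s}: G(q)=False q=True
s_4={}: G(q)=False q=False
s_5={q,s}: G(q)=True q=True
F(G(q)) holds; first witness at position 5.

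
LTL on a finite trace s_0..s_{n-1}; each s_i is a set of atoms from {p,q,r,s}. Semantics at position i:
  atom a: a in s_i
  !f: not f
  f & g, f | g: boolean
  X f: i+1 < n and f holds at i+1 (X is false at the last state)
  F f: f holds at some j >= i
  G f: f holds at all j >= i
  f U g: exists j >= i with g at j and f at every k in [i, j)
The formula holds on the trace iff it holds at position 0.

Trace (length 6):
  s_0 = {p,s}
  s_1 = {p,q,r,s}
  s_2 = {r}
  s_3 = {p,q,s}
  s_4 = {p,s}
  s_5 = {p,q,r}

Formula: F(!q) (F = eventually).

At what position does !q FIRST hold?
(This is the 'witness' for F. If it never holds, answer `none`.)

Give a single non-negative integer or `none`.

s_0={p,s}: !q=True q=False
s_1={p,q,r,s}: !q=False q=True
s_2={r}: !q=True q=False
s_3={p,q,s}: !q=False q=True
s_4={p,s}: !q=True q=False
s_5={p,q,r}: !q=False q=True
F(!q) holds; first witness at position 0.

Answer: 0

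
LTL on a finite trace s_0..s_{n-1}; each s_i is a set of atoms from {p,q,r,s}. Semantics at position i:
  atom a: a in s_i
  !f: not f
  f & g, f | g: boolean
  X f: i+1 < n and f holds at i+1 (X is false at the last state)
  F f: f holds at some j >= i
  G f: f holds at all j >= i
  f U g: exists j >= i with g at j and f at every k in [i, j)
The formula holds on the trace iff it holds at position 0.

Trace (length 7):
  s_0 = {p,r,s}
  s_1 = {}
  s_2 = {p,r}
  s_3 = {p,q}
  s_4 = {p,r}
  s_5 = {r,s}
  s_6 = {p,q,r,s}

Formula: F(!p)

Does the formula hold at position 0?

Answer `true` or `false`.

Answer: true

Derivation:
s_0={p,r,s}: F(!p)=True !p=False p=True
s_1={}: F(!p)=True !p=True p=False
s_2={p,r}: F(!p)=True !p=False p=True
s_3={p,q}: F(!p)=True !p=False p=True
s_4={p,r}: F(!p)=True !p=False p=True
s_5={r,s}: F(!p)=True !p=True p=False
s_6={p,q,r,s}: F(!p)=False !p=False p=True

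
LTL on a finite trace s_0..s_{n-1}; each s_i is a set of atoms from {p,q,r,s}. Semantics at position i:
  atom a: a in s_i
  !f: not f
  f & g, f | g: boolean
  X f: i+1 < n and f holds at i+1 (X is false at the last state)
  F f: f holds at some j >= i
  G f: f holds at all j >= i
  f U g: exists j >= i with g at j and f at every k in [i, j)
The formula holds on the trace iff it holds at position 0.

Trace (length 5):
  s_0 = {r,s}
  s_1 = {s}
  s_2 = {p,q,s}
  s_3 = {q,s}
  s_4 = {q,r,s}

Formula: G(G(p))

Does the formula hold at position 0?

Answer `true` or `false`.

s_0={r,s}: G(G(p))=False G(p)=False p=False
s_1={s}: G(G(p))=False G(p)=False p=False
s_2={p,q,s}: G(G(p))=False G(p)=False p=True
s_3={q,s}: G(G(p))=False G(p)=False p=False
s_4={q,r,s}: G(G(p))=False G(p)=False p=False

Answer: false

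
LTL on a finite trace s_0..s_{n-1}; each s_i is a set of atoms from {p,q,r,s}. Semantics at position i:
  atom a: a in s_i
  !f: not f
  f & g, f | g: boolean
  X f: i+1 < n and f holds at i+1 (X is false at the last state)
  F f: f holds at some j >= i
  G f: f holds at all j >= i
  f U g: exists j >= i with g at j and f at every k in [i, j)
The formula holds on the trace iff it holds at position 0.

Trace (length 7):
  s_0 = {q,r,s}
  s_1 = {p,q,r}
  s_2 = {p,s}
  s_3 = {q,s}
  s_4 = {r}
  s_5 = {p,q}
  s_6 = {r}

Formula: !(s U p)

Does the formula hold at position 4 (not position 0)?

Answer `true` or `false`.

s_0={q,r,s}: !(s U p)=False (s U p)=True s=True p=False
s_1={p,q,r}: !(s U p)=False (s U p)=True s=False p=True
s_2={p,s}: !(s U p)=False (s U p)=True s=True p=True
s_3={q,s}: !(s U p)=True (s U p)=False s=True p=False
s_4={r}: !(s U p)=True (s U p)=False s=False p=False
s_5={p,q}: !(s U p)=False (s U p)=True s=False p=True
s_6={r}: !(s U p)=True (s U p)=False s=False p=False
Evaluating at position 4: result = True

Answer: true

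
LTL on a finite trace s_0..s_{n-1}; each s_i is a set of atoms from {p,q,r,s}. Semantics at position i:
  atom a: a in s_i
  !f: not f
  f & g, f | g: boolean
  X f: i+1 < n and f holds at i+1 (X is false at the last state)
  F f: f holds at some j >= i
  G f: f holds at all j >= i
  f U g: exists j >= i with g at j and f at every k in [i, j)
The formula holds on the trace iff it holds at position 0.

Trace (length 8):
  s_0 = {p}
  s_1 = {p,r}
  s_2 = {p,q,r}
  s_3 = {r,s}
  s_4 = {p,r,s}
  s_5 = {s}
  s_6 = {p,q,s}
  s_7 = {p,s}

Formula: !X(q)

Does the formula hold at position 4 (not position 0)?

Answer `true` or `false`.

Answer: true

Derivation:
s_0={p}: !X(q)=True X(q)=False q=False
s_1={p,r}: !X(q)=False X(q)=True q=False
s_2={p,q,r}: !X(q)=True X(q)=False q=True
s_3={r,s}: !X(q)=True X(q)=False q=False
s_4={p,r,s}: !X(q)=True X(q)=False q=False
s_5={s}: !X(q)=False X(q)=True q=False
s_6={p,q,s}: !X(q)=True X(q)=False q=True
s_7={p,s}: !X(q)=True X(q)=False q=False
Evaluating at position 4: result = True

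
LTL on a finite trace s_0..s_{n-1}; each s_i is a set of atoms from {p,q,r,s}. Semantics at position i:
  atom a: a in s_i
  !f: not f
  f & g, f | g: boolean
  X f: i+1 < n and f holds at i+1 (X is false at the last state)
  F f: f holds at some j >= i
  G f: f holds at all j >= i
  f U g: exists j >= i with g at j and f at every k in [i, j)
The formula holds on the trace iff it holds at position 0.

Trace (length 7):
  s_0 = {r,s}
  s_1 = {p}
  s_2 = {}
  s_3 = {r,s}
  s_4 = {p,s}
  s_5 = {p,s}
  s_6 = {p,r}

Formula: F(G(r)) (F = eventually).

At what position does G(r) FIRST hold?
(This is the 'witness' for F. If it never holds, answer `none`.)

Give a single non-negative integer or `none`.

s_0={r,s}: G(r)=False r=True
s_1={p}: G(r)=False r=False
s_2={}: G(r)=False r=False
s_3={r,s}: G(r)=False r=True
s_4={p,s}: G(r)=False r=False
s_5={p,s}: G(r)=False r=False
s_6={p,r}: G(r)=True r=True
F(G(r)) holds; first witness at position 6.

Answer: 6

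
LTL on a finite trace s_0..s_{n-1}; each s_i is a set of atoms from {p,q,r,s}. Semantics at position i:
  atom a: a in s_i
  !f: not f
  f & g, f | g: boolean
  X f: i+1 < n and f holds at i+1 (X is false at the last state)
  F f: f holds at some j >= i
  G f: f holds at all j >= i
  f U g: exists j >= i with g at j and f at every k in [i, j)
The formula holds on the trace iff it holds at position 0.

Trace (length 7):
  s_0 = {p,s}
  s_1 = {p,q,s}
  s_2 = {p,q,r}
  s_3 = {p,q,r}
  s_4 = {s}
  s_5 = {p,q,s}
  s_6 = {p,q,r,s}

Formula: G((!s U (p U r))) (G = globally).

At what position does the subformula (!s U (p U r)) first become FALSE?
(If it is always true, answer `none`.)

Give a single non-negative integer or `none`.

Answer: 4

Derivation:
s_0={p,s}: (!s U (p U r))=True !s=False s=True (p U r)=True p=True r=False
s_1={p,q,s}: (!s U (p U r))=True !s=False s=True (p U r)=True p=True r=False
s_2={p,q,r}: (!s U (p U r))=True !s=True s=False (p U r)=True p=True r=True
s_3={p,q,r}: (!s U (p U r))=True !s=True s=False (p U r)=True p=True r=True
s_4={s}: (!s U (p U r))=False !s=False s=True (p U r)=False p=False r=False
s_5={p,q,s}: (!s U (p U r))=True !s=False s=True (p U r)=True p=True r=False
s_6={p,q,r,s}: (!s U (p U r))=True !s=False s=True (p U r)=True p=True r=True
G((!s U (p U r))) holds globally = False
First violation at position 4.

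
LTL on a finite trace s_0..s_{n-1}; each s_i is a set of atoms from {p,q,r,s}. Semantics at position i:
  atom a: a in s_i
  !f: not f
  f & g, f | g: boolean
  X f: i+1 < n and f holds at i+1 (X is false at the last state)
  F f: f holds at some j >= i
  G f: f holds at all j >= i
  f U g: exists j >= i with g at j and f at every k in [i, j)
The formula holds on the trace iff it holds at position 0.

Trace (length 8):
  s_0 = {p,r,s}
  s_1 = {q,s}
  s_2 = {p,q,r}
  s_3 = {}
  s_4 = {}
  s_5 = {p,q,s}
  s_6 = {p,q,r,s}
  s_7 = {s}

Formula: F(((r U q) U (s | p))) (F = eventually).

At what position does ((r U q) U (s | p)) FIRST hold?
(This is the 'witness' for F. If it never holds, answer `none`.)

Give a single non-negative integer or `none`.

Answer: 0

Derivation:
s_0={p,r,s}: ((r U q) U (s | p))=True (r U q)=True r=True q=False (s | p)=True s=True p=True
s_1={q,s}: ((r U q) U (s | p))=True (r U q)=True r=False q=True (s | p)=True s=True p=False
s_2={p,q,r}: ((r U q) U (s | p))=True (r U q)=True r=True q=True (s | p)=True s=False p=True
s_3={}: ((r U q) U (s | p))=False (r U q)=False r=False q=False (s | p)=False s=False p=False
s_4={}: ((r U q) U (s | p))=False (r U q)=False r=False q=False (s | p)=False s=False p=False
s_5={p,q,s}: ((r U q) U (s | p))=True (r U q)=True r=False q=True (s | p)=True s=True p=True
s_6={p,q,r,s}: ((r U q) U (s | p))=True (r U q)=True r=True q=True (s | p)=True s=True p=True
s_7={s}: ((r U q) U (s | p))=True (r U q)=False r=False q=False (s | p)=True s=True p=False
F(((r U q) U (s | p))) holds; first witness at position 0.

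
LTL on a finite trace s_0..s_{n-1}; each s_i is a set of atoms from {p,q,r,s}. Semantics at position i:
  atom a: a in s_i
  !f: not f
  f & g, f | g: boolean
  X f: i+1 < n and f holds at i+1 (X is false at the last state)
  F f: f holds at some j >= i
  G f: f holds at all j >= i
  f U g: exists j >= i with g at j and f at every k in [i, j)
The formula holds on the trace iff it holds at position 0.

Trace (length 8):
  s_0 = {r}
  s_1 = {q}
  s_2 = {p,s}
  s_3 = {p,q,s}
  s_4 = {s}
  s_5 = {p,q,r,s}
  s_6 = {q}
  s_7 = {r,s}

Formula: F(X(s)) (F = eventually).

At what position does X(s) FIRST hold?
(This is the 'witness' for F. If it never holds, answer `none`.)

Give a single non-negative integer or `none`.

s_0={r}: X(s)=False s=False
s_1={q}: X(s)=True s=False
s_2={p,s}: X(s)=True s=True
s_3={p,q,s}: X(s)=True s=True
s_4={s}: X(s)=True s=True
s_5={p,q,r,s}: X(s)=False s=True
s_6={q}: X(s)=True s=False
s_7={r,s}: X(s)=False s=True
F(X(s)) holds; first witness at position 1.

Answer: 1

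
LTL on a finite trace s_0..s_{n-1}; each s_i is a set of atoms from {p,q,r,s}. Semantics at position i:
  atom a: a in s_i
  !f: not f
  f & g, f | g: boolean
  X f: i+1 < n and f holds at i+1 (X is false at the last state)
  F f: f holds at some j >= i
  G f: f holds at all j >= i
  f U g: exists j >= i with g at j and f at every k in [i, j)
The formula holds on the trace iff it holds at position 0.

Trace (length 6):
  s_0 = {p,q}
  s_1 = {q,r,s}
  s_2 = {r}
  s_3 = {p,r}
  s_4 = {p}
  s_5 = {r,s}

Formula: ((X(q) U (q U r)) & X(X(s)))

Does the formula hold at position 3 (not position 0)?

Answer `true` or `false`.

Answer: true

Derivation:
s_0={p,q}: ((X(q) U (q U r)) & X(X(s)))=False (X(q) U (q U r))=True X(q)=True q=True (q U r)=True r=False X(X(s))=False X(s)=True s=False
s_1={q,r,s}: ((X(q) U (q U r)) & X(X(s)))=False (X(q) U (q U r))=True X(q)=False q=True (q U r)=True r=True X(X(s))=False X(s)=False s=True
s_2={r}: ((X(q) U (q U r)) & X(X(s)))=False (X(q) U (q U r))=True X(q)=False q=False (q U r)=True r=True X(X(s))=False X(s)=False s=False
s_3={p,r}: ((X(q) U (q U r)) & X(X(s)))=True (X(q) U (q U r))=True X(q)=False q=False (q U r)=True r=True X(X(s))=True X(s)=False s=False
s_4={p}: ((X(q) U (q U r)) & X(X(s)))=False (X(q) U (q U r))=False X(q)=False q=False (q U r)=False r=False X(X(s))=False X(s)=True s=False
s_5={r,s}: ((X(q) U (q U r)) & X(X(s)))=False (X(q) U (q U r))=True X(q)=False q=False (q U r)=True r=True X(X(s))=False X(s)=False s=True
Evaluating at position 3: result = True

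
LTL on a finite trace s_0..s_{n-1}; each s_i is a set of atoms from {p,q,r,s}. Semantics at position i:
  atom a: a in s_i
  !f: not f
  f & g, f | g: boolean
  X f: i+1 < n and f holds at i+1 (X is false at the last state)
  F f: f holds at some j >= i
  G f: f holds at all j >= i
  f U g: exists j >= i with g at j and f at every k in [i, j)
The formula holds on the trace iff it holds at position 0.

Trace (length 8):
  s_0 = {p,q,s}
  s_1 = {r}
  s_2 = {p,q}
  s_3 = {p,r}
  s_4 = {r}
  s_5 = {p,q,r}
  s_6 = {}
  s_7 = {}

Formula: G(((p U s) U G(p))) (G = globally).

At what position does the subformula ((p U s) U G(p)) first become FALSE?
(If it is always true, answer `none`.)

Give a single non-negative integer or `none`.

s_0={p,q,s}: ((p U s) U G(p))=False (p U s)=True p=True s=True G(p)=False
s_1={r}: ((p U s) U G(p))=False (p U s)=False p=False s=False G(p)=False
s_2={p,q}: ((p U s) U G(p))=False (p U s)=False p=True s=False G(p)=False
s_3={p,r}: ((p U s) U G(p))=False (p U s)=False p=True s=False G(p)=False
s_4={r}: ((p U s) U G(p))=False (p U s)=False p=False s=False G(p)=False
s_5={p,q,r}: ((p U s) U G(p))=False (p U s)=False p=True s=False G(p)=False
s_6={}: ((p U s) U G(p))=False (p U s)=False p=False s=False G(p)=False
s_7={}: ((p U s) U G(p))=False (p U s)=False p=False s=False G(p)=False
G(((p U s) U G(p))) holds globally = False
First violation at position 0.

Answer: 0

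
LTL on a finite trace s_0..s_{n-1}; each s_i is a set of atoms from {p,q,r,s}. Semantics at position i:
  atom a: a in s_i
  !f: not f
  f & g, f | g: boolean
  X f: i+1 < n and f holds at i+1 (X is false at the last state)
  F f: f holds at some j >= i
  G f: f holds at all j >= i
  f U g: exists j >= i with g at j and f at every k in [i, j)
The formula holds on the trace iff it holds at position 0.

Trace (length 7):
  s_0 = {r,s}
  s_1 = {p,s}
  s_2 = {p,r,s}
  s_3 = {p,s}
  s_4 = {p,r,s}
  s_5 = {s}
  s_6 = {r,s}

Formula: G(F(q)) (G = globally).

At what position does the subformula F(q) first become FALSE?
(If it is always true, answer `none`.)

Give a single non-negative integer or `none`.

Answer: 0

Derivation:
s_0={r,s}: F(q)=False q=False
s_1={p,s}: F(q)=False q=False
s_2={p,r,s}: F(q)=False q=False
s_3={p,s}: F(q)=False q=False
s_4={p,r,s}: F(q)=False q=False
s_5={s}: F(q)=False q=False
s_6={r,s}: F(q)=False q=False
G(F(q)) holds globally = False
First violation at position 0.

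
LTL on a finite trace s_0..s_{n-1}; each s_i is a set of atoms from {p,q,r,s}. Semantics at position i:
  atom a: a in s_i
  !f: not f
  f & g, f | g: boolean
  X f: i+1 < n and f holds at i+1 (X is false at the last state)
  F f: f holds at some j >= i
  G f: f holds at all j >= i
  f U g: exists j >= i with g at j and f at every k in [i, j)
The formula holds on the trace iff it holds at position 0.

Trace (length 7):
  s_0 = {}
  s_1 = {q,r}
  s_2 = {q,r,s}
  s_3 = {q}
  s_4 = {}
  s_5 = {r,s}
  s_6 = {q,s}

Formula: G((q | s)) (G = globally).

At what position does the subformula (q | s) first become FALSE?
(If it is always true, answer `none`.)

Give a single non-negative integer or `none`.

s_0={}: (q | s)=False q=False s=False
s_1={q,r}: (q | s)=True q=True s=False
s_2={q,r,s}: (q | s)=True q=True s=True
s_3={q}: (q | s)=True q=True s=False
s_4={}: (q | s)=False q=False s=False
s_5={r,s}: (q | s)=True q=False s=True
s_6={q,s}: (q | s)=True q=True s=True
G((q | s)) holds globally = False
First violation at position 0.

Answer: 0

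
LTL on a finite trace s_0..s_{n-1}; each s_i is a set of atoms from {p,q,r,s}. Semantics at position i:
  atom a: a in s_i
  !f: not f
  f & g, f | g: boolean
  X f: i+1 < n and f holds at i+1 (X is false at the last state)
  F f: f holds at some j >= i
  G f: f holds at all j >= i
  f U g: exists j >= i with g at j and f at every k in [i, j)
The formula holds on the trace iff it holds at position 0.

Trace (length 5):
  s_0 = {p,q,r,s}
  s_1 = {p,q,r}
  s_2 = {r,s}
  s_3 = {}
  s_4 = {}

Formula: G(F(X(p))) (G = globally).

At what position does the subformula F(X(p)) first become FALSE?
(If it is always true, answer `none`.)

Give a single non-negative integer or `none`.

s_0={p,q,r,s}: F(X(p))=True X(p)=True p=True
s_1={p,q,r}: F(X(p))=False X(p)=False p=True
s_2={r,s}: F(X(p))=False X(p)=False p=False
s_3={}: F(X(p))=False X(p)=False p=False
s_4={}: F(X(p))=False X(p)=False p=False
G(F(X(p))) holds globally = False
First violation at position 1.

Answer: 1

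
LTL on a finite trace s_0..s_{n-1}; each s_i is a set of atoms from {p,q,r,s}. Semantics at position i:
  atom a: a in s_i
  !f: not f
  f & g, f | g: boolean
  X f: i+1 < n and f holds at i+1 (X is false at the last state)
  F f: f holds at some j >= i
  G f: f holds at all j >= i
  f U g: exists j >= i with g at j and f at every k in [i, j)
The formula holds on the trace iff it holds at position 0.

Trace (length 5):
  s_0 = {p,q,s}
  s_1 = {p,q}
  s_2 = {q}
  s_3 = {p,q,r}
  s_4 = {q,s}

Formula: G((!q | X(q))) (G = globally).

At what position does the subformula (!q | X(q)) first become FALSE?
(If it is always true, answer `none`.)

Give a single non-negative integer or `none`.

Answer: 4

Derivation:
s_0={p,q,s}: (!q | X(q))=True !q=False q=True X(q)=True
s_1={p,q}: (!q | X(q))=True !q=False q=True X(q)=True
s_2={q}: (!q | X(q))=True !q=False q=True X(q)=True
s_3={p,q,r}: (!q | X(q))=True !q=False q=True X(q)=True
s_4={q,s}: (!q | X(q))=False !q=False q=True X(q)=False
G((!q | X(q))) holds globally = False
First violation at position 4.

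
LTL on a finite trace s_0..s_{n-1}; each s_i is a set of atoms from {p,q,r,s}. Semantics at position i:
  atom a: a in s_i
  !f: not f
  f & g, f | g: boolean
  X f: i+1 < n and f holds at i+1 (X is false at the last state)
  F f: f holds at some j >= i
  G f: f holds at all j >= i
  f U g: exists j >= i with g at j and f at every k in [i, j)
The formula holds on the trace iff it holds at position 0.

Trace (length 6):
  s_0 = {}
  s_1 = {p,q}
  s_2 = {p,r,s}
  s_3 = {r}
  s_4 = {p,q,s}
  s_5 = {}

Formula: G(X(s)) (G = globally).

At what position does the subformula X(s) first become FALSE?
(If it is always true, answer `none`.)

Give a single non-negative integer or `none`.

s_0={}: X(s)=False s=False
s_1={p,q}: X(s)=True s=False
s_2={p,r,s}: X(s)=False s=True
s_3={r}: X(s)=True s=False
s_4={p,q,s}: X(s)=False s=True
s_5={}: X(s)=False s=False
G(X(s)) holds globally = False
First violation at position 0.

Answer: 0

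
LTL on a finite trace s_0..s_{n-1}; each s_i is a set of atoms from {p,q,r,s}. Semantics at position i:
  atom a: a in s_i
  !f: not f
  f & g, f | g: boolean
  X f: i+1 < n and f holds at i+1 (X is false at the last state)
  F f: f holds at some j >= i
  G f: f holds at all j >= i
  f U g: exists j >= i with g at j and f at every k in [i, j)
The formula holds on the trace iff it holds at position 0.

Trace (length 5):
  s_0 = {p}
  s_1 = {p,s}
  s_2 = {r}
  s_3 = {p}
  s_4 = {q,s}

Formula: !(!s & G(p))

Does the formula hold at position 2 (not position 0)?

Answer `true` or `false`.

Answer: true

Derivation:
s_0={p}: !(!s & G(p))=True (!s & G(p))=False !s=True s=False G(p)=False p=True
s_1={p,s}: !(!s & G(p))=True (!s & G(p))=False !s=False s=True G(p)=False p=True
s_2={r}: !(!s & G(p))=True (!s & G(p))=False !s=True s=False G(p)=False p=False
s_3={p}: !(!s & G(p))=True (!s & G(p))=False !s=True s=False G(p)=False p=True
s_4={q,s}: !(!s & G(p))=True (!s & G(p))=False !s=False s=True G(p)=False p=False
Evaluating at position 2: result = True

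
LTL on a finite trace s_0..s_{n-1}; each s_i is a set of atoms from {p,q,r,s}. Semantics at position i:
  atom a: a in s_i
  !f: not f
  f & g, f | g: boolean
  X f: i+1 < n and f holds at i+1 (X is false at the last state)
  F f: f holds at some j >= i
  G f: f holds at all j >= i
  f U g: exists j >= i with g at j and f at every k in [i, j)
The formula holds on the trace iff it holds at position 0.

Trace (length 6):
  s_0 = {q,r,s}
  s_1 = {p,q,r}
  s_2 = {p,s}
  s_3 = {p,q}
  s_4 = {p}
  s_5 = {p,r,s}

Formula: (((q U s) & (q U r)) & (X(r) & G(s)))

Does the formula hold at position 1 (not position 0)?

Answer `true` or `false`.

s_0={q,r,s}: (((q U s) & (q U r)) & (X(r) & G(s)))=False ((q U s) & (q U r))=True (q U s)=True q=True s=True (q U r)=True r=True (X(r) & G(s))=False X(r)=True G(s)=False
s_1={p,q,r}: (((q U s) & (q U r)) & (X(r) & G(s)))=False ((q U s) & (q U r))=True (q U s)=True q=True s=False (q U r)=True r=True (X(r) & G(s))=False X(r)=False G(s)=False
s_2={p,s}: (((q U s) & (q U r)) & (X(r) & G(s)))=False ((q U s) & (q U r))=False (q U s)=True q=False s=True (q U r)=False r=False (X(r) & G(s))=False X(r)=False G(s)=False
s_3={p,q}: (((q U s) & (q U r)) & (X(r) & G(s)))=False ((q U s) & (q U r))=False (q U s)=False q=True s=False (q U r)=False r=False (X(r) & G(s))=False X(r)=False G(s)=False
s_4={p}: (((q U s) & (q U r)) & (X(r) & G(s)))=False ((q U s) & (q U r))=False (q U s)=False q=False s=False (q U r)=False r=False (X(r) & G(s))=False X(r)=True G(s)=False
s_5={p,r,s}: (((q U s) & (q U r)) & (X(r) & G(s)))=False ((q U s) & (q U r))=True (q U s)=True q=False s=True (q U r)=True r=True (X(r) & G(s))=False X(r)=False G(s)=True
Evaluating at position 1: result = False

Answer: false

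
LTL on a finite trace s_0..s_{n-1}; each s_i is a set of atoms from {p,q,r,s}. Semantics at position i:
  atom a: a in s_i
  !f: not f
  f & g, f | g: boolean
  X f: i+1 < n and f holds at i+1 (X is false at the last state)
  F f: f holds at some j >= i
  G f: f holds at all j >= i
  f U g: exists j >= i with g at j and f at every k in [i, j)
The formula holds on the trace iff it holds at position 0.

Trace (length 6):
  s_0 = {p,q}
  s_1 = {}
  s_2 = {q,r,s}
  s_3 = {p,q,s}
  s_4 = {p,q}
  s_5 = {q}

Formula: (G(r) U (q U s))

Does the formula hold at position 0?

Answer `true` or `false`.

Answer: false

Derivation:
s_0={p,q}: (G(r) U (q U s))=False G(r)=False r=False (q U s)=False q=True s=False
s_1={}: (G(r) U (q U s))=False G(r)=False r=False (q U s)=False q=False s=False
s_2={q,r,s}: (G(r) U (q U s))=True G(r)=False r=True (q U s)=True q=True s=True
s_3={p,q,s}: (G(r) U (q U s))=True G(r)=False r=False (q U s)=True q=True s=True
s_4={p,q}: (G(r) U (q U s))=False G(r)=False r=False (q U s)=False q=True s=False
s_5={q}: (G(r) U (q U s))=False G(r)=False r=False (q U s)=False q=True s=False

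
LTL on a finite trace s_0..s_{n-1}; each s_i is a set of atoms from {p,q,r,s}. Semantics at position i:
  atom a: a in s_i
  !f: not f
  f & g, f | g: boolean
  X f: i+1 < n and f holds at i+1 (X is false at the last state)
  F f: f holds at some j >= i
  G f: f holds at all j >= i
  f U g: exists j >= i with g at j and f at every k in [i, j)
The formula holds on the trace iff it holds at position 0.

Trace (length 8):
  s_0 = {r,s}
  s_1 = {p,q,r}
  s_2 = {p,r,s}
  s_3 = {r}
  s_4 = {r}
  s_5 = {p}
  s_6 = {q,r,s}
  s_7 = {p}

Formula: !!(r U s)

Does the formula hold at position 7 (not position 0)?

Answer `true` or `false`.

s_0={r,s}: !!(r U s)=True !(r U s)=False (r U s)=True r=True s=True
s_1={p,q,r}: !!(r U s)=True !(r U s)=False (r U s)=True r=True s=False
s_2={p,r,s}: !!(r U s)=True !(r U s)=False (r U s)=True r=True s=True
s_3={r}: !!(r U s)=False !(r U s)=True (r U s)=False r=True s=False
s_4={r}: !!(r U s)=False !(r U s)=True (r U s)=False r=True s=False
s_5={p}: !!(r U s)=False !(r U s)=True (r U s)=False r=False s=False
s_6={q,r,s}: !!(r U s)=True !(r U s)=False (r U s)=True r=True s=True
s_7={p}: !!(r U s)=False !(r U s)=True (r U s)=False r=False s=False
Evaluating at position 7: result = False

Answer: false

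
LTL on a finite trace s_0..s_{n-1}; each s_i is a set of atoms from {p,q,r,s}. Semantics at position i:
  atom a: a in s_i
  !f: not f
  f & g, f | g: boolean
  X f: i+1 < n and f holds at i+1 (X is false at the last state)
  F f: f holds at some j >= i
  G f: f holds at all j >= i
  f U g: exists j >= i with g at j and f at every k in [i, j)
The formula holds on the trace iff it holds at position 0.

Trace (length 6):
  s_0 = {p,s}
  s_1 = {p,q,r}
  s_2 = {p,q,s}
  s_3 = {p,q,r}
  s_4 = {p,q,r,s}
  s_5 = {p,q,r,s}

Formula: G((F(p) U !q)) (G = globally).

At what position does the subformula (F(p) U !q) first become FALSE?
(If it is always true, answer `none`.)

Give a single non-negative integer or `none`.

Answer: 1

Derivation:
s_0={p,s}: (F(p) U !q)=True F(p)=True p=True !q=True q=False
s_1={p,q,r}: (F(p) U !q)=False F(p)=True p=True !q=False q=True
s_2={p,q,s}: (F(p) U !q)=False F(p)=True p=True !q=False q=True
s_3={p,q,r}: (F(p) U !q)=False F(p)=True p=True !q=False q=True
s_4={p,q,r,s}: (F(p) U !q)=False F(p)=True p=True !q=False q=True
s_5={p,q,r,s}: (F(p) U !q)=False F(p)=True p=True !q=False q=True
G((F(p) U !q)) holds globally = False
First violation at position 1.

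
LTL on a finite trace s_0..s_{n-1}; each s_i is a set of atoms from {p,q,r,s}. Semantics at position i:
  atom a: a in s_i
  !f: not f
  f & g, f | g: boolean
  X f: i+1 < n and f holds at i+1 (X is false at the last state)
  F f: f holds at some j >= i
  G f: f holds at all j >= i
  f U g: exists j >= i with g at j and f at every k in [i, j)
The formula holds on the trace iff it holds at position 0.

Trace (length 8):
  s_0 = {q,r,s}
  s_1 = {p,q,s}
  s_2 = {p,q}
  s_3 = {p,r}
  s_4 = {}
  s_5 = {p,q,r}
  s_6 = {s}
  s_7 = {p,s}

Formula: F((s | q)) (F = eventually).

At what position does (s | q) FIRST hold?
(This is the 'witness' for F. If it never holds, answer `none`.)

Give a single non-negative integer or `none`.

s_0={q,r,s}: (s | q)=True s=True q=True
s_1={p,q,s}: (s | q)=True s=True q=True
s_2={p,q}: (s | q)=True s=False q=True
s_3={p,r}: (s | q)=False s=False q=False
s_4={}: (s | q)=False s=False q=False
s_5={p,q,r}: (s | q)=True s=False q=True
s_6={s}: (s | q)=True s=True q=False
s_7={p,s}: (s | q)=True s=True q=False
F((s | q)) holds; first witness at position 0.

Answer: 0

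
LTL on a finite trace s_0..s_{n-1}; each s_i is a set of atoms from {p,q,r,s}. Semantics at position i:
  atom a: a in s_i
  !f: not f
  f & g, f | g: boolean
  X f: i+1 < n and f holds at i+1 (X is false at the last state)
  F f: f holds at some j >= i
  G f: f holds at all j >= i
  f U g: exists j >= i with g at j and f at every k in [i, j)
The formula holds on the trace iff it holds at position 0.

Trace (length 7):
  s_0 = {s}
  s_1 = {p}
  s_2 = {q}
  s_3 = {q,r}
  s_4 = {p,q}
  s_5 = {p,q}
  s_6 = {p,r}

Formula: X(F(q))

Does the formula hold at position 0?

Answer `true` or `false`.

s_0={s}: X(F(q))=True F(q)=True q=False
s_1={p}: X(F(q))=True F(q)=True q=False
s_2={q}: X(F(q))=True F(q)=True q=True
s_3={q,r}: X(F(q))=True F(q)=True q=True
s_4={p,q}: X(F(q))=True F(q)=True q=True
s_5={p,q}: X(F(q))=False F(q)=True q=True
s_6={p,r}: X(F(q))=False F(q)=False q=False

Answer: true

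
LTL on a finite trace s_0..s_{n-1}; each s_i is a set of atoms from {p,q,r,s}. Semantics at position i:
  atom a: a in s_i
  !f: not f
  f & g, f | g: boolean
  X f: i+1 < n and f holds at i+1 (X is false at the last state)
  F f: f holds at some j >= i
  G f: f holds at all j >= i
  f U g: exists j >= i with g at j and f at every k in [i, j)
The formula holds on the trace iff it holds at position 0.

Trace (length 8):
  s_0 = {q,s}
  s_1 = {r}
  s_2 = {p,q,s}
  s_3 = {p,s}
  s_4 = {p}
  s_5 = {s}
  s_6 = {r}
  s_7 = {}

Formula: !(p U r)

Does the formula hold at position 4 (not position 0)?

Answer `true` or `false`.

s_0={q,s}: !(p U r)=True (p U r)=False p=False r=False
s_1={r}: !(p U r)=False (p U r)=True p=False r=True
s_2={p,q,s}: !(p U r)=True (p U r)=False p=True r=False
s_3={p,s}: !(p U r)=True (p U r)=False p=True r=False
s_4={p}: !(p U r)=True (p U r)=False p=True r=False
s_5={s}: !(p U r)=True (p U r)=False p=False r=False
s_6={r}: !(p U r)=False (p U r)=True p=False r=True
s_7={}: !(p U r)=True (p U r)=False p=False r=False
Evaluating at position 4: result = True

Answer: true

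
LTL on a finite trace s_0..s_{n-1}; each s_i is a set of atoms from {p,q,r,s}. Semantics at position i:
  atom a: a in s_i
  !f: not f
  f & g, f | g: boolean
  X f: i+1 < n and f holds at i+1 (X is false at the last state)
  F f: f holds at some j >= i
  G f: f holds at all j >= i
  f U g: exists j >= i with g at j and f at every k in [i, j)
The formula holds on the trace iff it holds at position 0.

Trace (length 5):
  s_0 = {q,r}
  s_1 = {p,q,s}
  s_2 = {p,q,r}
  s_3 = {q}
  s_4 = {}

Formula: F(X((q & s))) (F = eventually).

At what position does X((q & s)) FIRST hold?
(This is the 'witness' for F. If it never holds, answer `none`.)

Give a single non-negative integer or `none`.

s_0={q,r}: X((q & s))=True (q & s)=False q=True s=False
s_1={p,q,s}: X((q & s))=False (q & s)=True q=True s=True
s_2={p,q,r}: X((q & s))=False (q & s)=False q=True s=False
s_3={q}: X((q & s))=False (q & s)=False q=True s=False
s_4={}: X((q & s))=False (q & s)=False q=False s=False
F(X((q & s))) holds; first witness at position 0.

Answer: 0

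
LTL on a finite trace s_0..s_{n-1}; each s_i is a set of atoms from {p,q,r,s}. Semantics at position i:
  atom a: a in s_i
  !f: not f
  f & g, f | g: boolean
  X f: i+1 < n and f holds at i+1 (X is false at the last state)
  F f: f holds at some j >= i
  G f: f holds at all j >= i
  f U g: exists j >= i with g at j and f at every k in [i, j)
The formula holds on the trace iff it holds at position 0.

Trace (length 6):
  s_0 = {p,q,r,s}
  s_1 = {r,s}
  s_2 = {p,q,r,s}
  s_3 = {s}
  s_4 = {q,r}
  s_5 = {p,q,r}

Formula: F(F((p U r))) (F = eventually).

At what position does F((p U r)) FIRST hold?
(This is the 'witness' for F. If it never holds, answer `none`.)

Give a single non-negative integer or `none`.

s_0={p,q,r,s}: F((p U r))=True (p U r)=True p=True r=True
s_1={r,s}: F((p U r))=True (p U r)=True p=False r=True
s_2={p,q,r,s}: F((p U r))=True (p U r)=True p=True r=True
s_3={s}: F((p U r))=True (p U r)=False p=False r=False
s_4={q,r}: F((p U r))=True (p U r)=True p=False r=True
s_5={p,q,r}: F((p U r))=True (p U r)=True p=True r=True
F(F((p U r))) holds; first witness at position 0.

Answer: 0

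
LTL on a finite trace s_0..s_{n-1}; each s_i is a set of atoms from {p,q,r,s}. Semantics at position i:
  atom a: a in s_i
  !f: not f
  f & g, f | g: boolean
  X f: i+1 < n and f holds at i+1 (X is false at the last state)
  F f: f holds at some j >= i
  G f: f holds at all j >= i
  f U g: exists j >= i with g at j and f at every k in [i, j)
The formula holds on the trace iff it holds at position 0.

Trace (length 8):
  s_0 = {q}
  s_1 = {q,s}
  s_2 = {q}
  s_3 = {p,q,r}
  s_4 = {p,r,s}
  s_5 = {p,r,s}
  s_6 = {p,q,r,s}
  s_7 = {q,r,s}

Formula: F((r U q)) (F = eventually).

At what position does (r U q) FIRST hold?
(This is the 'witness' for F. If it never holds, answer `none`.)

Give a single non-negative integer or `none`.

Answer: 0

Derivation:
s_0={q}: (r U q)=True r=False q=True
s_1={q,s}: (r U q)=True r=False q=True
s_2={q}: (r U q)=True r=False q=True
s_3={p,q,r}: (r U q)=True r=True q=True
s_4={p,r,s}: (r U q)=True r=True q=False
s_5={p,r,s}: (r U q)=True r=True q=False
s_6={p,q,r,s}: (r U q)=True r=True q=True
s_7={q,r,s}: (r U q)=True r=True q=True
F((r U q)) holds; first witness at position 0.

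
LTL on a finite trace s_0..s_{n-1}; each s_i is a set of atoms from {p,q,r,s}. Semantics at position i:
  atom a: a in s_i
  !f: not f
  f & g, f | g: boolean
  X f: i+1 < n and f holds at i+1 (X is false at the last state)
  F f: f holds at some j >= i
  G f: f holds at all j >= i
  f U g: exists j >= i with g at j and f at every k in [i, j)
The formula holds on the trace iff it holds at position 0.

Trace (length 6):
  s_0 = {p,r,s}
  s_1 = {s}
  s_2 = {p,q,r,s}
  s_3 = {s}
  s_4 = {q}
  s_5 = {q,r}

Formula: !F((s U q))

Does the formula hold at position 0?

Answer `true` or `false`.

s_0={p,r,s}: !F((s U q))=False F((s U q))=True (s U q)=True s=True q=False
s_1={s}: !F((s U q))=False F((s U q))=True (s U q)=True s=True q=False
s_2={p,q,r,s}: !F((s U q))=False F((s U q))=True (s U q)=True s=True q=True
s_3={s}: !F((s U q))=False F((s U q))=True (s U q)=True s=True q=False
s_4={q}: !F((s U q))=False F((s U q))=True (s U q)=True s=False q=True
s_5={q,r}: !F((s U q))=False F((s U q))=True (s U q)=True s=False q=True

Answer: false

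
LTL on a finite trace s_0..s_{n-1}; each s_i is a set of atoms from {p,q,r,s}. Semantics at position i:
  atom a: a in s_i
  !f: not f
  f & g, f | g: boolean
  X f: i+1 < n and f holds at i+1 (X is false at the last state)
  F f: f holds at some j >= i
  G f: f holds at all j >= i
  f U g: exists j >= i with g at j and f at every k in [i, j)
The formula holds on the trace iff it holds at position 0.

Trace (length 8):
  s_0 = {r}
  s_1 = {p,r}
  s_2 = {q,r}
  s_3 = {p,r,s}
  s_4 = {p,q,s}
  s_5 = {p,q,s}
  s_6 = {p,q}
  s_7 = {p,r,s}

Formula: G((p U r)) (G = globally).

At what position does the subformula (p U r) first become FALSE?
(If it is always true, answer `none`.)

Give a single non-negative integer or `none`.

Answer: none

Derivation:
s_0={r}: (p U r)=True p=False r=True
s_1={p,r}: (p U r)=True p=True r=True
s_2={q,r}: (p U r)=True p=False r=True
s_3={p,r,s}: (p U r)=True p=True r=True
s_4={p,q,s}: (p U r)=True p=True r=False
s_5={p,q,s}: (p U r)=True p=True r=False
s_6={p,q}: (p U r)=True p=True r=False
s_7={p,r,s}: (p U r)=True p=True r=True
G((p U r)) holds globally = True
No violation — formula holds at every position.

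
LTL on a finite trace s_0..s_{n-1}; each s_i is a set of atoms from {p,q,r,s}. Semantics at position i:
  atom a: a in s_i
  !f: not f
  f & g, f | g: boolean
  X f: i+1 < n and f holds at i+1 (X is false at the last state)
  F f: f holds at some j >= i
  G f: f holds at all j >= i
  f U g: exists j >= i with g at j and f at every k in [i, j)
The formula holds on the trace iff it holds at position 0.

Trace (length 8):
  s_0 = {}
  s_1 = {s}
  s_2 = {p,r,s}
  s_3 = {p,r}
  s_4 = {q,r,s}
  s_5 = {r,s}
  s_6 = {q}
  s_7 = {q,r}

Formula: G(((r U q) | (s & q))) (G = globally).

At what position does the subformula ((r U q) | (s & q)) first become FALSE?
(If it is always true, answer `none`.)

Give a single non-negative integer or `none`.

s_0={}: ((r U q) | (s & q))=False (r U q)=False r=False q=False (s & q)=False s=False
s_1={s}: ((r U q) | (s & q))=False (r U q)=False r=False q=False (s & q)=False s=True
s_2={p,r,s}: ((r U q) | (s & q))=True (r U q)=True r=True q=False (s & q)=False s=True
s_3={p,r}: ((r U q) | (s & q))=True (r U q)=True r=True q=False (s & q)=False s=False
s_4={q,r,s}: ((r U q) | (s & q))=True (r U q)=True r=True q=True (s & q)=True s=True
s_5={r,s}: ((r U q) | (s & q))=True (r U q)=True r=True q=False (s & q)=False s=True
s_6={q}: ((r U q) | (s & q))=True (r U q)=True r=False q=True (s & q)=False s=False
s_7={q,r}: ((r U q) | (s & q))=True (r U q)=True r=True q=True (s & q)=False s=False
G(((r U q) | (s & q))) holds globally = False
First violation at position 0.

Answer: 0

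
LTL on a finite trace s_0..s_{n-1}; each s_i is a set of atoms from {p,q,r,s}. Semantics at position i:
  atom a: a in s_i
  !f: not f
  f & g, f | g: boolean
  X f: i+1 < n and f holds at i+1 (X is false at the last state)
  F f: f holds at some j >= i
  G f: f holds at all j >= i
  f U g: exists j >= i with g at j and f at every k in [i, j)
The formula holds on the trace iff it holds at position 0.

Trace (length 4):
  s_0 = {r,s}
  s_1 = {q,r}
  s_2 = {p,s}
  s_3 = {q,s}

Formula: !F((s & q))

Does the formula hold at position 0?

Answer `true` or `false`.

s_0={r,s}: !F((s & q))=False F((s & q))=True (s & q)=False s=True q=False
s_1={q,r}: !F((s & q))=False F((s & q))=True (s & q)=False s=False q=True
s_2={p,s}: !F((s & q))=False F((s & q))=True (s & q)=False s=True q=False
s_3={q,s}: !F((s & q))=False F((s & q))=True (s & q)=True s=True q=True

Answer: false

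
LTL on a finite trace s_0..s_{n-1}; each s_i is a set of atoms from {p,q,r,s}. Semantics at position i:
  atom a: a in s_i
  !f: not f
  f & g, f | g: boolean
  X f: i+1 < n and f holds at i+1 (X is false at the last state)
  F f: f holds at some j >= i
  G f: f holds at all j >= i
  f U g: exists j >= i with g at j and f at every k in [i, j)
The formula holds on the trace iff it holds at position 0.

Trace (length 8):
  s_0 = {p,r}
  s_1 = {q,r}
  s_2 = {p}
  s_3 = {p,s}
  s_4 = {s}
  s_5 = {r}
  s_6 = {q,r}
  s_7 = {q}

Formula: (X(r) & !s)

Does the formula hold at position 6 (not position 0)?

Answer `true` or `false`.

s_0={p,r}: (X(r) & !s)=True X(r)=True r=True !s=True s=False
s_1={q,r}: (X(r) & !s)=False X(r)=False r=True !s=True s=False
s_2={p}: (X(r) & !s)=False X(r)=False r=False !s=True s=False
s_3={p,s}: (X(r) & !s)=False X(r)=False r=False !s=False s=True
s_4={s}: (X(r) & !s)=False X(r)=True r=False !s=False s=True
s_5={r}: (X(r) & !s)=True X(r)=True r=True !s=True s=False
s_6={q,r}: (X(r) & !s)=False X(r)=False r=True !s=True s=False
s_7={q}: (X(r) & !s)=False X(r)=False r=False !s=True s=False
Evaluating at position 6: result = False

Answer: false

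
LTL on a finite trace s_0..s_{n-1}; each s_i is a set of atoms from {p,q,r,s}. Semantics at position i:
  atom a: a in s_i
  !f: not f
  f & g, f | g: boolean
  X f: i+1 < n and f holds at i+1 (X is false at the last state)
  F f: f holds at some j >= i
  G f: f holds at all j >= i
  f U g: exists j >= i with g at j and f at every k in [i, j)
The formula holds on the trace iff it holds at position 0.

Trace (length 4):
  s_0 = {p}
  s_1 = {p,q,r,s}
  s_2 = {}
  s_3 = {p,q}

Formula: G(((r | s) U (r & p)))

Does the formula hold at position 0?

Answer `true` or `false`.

s_0={p}: G(((r | s) U (r & p)))=False ((r | s) U (r & p))=False (r | s)=False r=False s=False (r & p)=False p=True
s_1={p,q,r,s}: G(((r | s) U (r & p)))=False ((r | s) U (r & p))=True (r | s)=True r=True s=True (r & p)=True p=True
s_2={}: G(((r | s) U (r & p)))=False ((r | s) U (r & p))=False (r | s)=False r=False s=False (r & p)=False p=False
s_3={p,q}: G(((r | s) U (r & p)))=False ((r | s) U (r & p))=False (r | s)=False r=False s=False (r & p)=False p=True

Answer: false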